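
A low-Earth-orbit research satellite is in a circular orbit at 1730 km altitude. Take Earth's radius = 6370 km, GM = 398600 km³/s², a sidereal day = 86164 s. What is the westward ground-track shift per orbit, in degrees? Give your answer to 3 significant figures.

Semi-major axis a = 6370 + 1730 = 8100 km. Period T = 2π√(a³/μ) = 2π√(8100³/398600) = 7255.0 s = 120.92 min.
During one orbit Earth rotates (7255.0 / 86164) × 360° = 30.31°.

30.3°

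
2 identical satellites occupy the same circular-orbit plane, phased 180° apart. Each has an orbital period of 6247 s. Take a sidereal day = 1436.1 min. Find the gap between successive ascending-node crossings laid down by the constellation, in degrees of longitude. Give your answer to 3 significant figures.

13.0°

Single-satellite node shift = (6247.0/86166) × 360° = 26.10°.
With 2 satellites evenly phased, successive equator crossings are 26.10/2 = 13.050° apart.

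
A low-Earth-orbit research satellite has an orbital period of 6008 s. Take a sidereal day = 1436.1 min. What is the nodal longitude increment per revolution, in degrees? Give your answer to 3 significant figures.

25.1°

During one orbit Earth rotates (6008.0 / 86166) × 360° = 25.10°.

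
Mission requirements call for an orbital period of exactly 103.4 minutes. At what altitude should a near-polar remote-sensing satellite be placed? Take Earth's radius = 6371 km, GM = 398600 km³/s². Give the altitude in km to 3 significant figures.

926 km

T = 103.4 min = 6204.0 s.
From T = 2π√(a³/μ): a = (μ T²/4π²)^(1/3) = (398600 × 6204.0² / 4π²)^(1/3) = 7297 km.
Altitude h = a − R = 7297 − 6371 = 926 km.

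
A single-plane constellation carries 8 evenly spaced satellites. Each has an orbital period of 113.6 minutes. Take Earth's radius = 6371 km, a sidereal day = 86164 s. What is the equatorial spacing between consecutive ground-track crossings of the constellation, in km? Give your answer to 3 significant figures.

396 km

T = 113.6 min = 6816.0 s.
Single-satellite node shift = (6816.0/86164) × 360° = 28.48°.
With 8 satellites evenly phased, successive equator crossings are 28.48/8 = 3.560° apart.
That is 3.560 × 111.2 = 396 km at the equator.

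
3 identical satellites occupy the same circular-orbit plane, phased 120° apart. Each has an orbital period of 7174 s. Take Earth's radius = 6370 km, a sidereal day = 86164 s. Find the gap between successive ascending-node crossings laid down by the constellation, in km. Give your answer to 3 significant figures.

1110 km

Single-satellite node shift = (7174.0/86164) × 360° = 29.97°.
With 3 satellites evenly phased, successive equator crossings are 29.97/3 = 9.991° apart.
That is 9.991 × 111.2 = 1111 km at the equator.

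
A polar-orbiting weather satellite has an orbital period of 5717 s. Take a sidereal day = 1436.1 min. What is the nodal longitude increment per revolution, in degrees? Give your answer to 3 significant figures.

During one orbit Earth rotates (5717.0 / 86166) × 360° = 23.89°.

23.9°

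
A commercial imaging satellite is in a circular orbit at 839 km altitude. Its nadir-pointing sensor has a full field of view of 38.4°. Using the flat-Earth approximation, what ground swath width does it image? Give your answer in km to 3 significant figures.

Half-angle = 38.4°/2 = 19.2°.
Swath width ≈ 2h·tan(θ/2) = 2 × 839 × tan(19.2°) = 584.3 km.

584 km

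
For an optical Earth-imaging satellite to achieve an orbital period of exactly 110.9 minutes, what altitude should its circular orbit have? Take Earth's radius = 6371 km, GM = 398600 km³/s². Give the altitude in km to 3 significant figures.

1280 km

T = 110.9 min = 6654.0 s.
From T = 2π√(a³/μ): a = (μ T²/4π²)^(1/3) = (398600 × 6654.0² / 4π²)^(1/3) = 7646 km.
Altitude h = a − R = 7646 − 6371 = 1275 km.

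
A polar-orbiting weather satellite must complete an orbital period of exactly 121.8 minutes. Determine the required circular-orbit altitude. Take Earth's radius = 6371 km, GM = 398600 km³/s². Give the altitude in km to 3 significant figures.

T = 121.8 min = 7308.0 s.
From T = 2π√(a³/μ): a = (μ T²/4π²)^(1/3) = (398600 × 7308.0² / 4π²)^(1/3) = 8139 km.
Altitude h = a − R = 8139 − 6371 = 1768 km.

1770 km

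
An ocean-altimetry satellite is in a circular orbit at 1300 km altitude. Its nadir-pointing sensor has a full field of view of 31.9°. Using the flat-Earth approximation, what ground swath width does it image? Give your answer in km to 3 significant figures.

Half-angle = 31.9°/2 = 15.95°.
Swath width ≈ 2h·tan(θ/2) = 2 × 1300 × tan(15.95°) = 743.1 km.

743 km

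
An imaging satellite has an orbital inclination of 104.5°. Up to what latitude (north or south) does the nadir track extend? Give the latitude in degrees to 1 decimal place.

75.5°

Retrograde orbit: the ground track reaches ±(180° − i) = ±(180 − 104.5) = ±75.5°.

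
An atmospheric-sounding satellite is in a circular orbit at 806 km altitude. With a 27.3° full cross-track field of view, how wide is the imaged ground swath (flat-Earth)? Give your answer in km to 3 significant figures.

Half-angle = 27.3°/2 = 13.65°.
Swath width ≈ 2h·tan(θ/2) = 2 × 806 × tan(13.65°) = 391.5 km.

391 km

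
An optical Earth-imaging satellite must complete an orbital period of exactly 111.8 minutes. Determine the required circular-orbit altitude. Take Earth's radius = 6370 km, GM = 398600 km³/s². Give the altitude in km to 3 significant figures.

T = 111.8 min = 6708.0 s.
From T = 2π√(a³/μ): a = (μ T²/4π²)^(1/3) = (398600 × 6708.0² / 4π²)^(1/3) = 7688 km.
Altitude h = a − R = 7688 − 6370 = 1318 km.

1320 km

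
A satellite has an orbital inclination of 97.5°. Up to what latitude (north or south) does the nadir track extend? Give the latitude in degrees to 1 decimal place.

82.5°

Retrograde orbit: the ground track reaches ±(180° − i) = ±(180 − 97.5) = ±82.5°.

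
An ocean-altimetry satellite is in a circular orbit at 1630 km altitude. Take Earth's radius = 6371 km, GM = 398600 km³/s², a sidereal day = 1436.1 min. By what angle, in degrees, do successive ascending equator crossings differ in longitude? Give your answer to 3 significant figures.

29.8°

Semi-major axis a = 6371 + 1630 = 8001 km. Period T = 2π√(a³/μ) = 2π√(8001³/398600) = 7122.4 s = 118.71 min.
During one orbit Earth rotates (7122.4 / 86166) × 360° = 29.76°.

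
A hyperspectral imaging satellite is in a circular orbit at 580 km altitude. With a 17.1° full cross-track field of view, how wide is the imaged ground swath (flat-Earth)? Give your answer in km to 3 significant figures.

Half-angle = 17.1°/2 = 8.55°.
Swath width ≈ 2h·tan(θ/2) = 2 × 580 × tan(8.55°) = 174.4 km.

174 km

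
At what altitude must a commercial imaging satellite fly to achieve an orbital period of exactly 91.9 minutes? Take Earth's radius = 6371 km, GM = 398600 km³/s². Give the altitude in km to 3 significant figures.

T = 91.9 min = 5514.0 s.
From T = 2π√(a³/μ): a = (μ T²/4π²)^(1/3) = (398600 × 5514.0² / 4π²)^(1/3) = 6746 km.
Altitude h = a − R = 6746 − 6371 = 375 km.

375 km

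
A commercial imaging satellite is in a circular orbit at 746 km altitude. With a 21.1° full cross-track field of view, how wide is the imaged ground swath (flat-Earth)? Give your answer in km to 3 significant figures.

278 km

Half-angle = 21.1°/2 = 10.55°.
Swath width ≈ 2h·tan(θ/2) = 2 × 746 × tan(10.55°) = 277.9 km.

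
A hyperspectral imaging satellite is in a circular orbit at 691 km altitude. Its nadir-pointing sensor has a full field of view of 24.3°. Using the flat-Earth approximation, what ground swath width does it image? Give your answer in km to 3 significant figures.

298 km

Half-angle = 24.3°/2 = 12.15°.
Swath width ≈ 2h·tan(θ/2) = 2 × 691 × tan(12.15°) = 297.5 km.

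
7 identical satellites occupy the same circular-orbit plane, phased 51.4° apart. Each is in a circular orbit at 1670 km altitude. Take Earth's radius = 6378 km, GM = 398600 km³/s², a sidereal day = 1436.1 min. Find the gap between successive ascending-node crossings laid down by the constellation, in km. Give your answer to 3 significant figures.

Semi-major axis a = 6378 + 1670 = 8048 km. Period T = 2π√(a³/μ) = 2π√(8048³/398600) = 7185.3 s = 119.75 min.
Single-satellite node shift = (7185.3/86166) × 360° = 30.02°.
With 7 satellites evenly phased, successive equator crossings are 30.02/7 = 4.289° apart.
That is 4.289 × 111.3 = 477 km at the equator.

477 km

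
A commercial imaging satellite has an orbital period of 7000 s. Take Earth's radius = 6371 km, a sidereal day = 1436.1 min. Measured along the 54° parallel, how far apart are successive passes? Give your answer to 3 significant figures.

1910 km

Node shift per orbit = (7000.0/86166) × 360° = 29.25°.
Equatorial spacing = 29.25 × 111.2 km/° = 3252 km.
At 54° latitude, spacing = 3252 × cos(54°) = 1911 km.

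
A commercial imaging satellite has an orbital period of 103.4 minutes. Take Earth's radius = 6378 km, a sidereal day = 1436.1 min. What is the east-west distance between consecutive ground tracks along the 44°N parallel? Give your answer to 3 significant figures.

2080 km

T = 103.4 min = 6204.0 s.
Node shift per orbit = (6204.0/86166) × 360° = 25.92°.
Equatorial spacing = 25.92 × 111.3 km/° = 2885 km.
At 44° latitude, spacing = 2885 × cos(44°) = 2076 km.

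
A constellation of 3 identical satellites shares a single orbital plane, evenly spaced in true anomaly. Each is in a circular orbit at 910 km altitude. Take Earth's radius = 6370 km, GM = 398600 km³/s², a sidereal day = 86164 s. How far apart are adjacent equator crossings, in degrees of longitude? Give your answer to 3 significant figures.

8.61°

Semi-major axis a = 6370 + 910 = 7280 km. Period T = 2π√(a³/μ) = 2π√(7280³/398600) = 6181.7 s = 103.03 min.
Single-satellite node shift = (6181.7/86164) × 360° = 25.83°.
With 3 satellites evenly phased, successive equator crossings are 25.83/3 = 8.609° apart.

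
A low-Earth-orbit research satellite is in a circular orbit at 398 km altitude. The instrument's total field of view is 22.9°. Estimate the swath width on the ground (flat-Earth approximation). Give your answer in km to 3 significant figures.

161 km

Half-angle = 22.9°/2 = 11.45°.
Swath width ≈ 2h·tan(θ/2) = 2 × 398 × tan(11.45°) = 161.2 km.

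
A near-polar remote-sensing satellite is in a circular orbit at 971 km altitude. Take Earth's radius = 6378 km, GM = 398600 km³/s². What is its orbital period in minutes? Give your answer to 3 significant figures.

Semi-major axis a = 6378 + 971 = 7349 km. Period T = 2π√(a³/μ) = 2π√(7349³/398600) = 6269.8 s = 104.50 min.

104 min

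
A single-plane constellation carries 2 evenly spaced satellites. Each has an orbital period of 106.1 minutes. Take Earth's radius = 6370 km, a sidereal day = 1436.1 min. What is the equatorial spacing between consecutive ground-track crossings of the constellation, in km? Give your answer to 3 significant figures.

1480 km

T = 106.1 min = 6366.0 s.
Single-satellite node shift = (6366.0/86166) × 360° = 26.60°.
With 2 satellites evenly phased, successive equator crossings are 26.60/2 = 13.299° apart.
That is 13.299 × 111.2 = 1478 km at the equator.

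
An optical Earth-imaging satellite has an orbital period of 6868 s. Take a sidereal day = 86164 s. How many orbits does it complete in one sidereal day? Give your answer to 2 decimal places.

12.55

Orbits per sidereal day = 86164 / 6868.0 = 12.546.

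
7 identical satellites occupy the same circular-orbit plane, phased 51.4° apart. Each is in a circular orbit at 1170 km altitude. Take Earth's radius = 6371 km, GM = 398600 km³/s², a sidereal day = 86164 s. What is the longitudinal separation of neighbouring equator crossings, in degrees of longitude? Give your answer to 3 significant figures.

3.89°

Semi-major axis a = 6371 + 1170 = 7541 km. Period T = 2π√(a³/μ) = 2π√(7541³/398600) = 6517.1 s = 108.62 min.
Single-satellite node shift = (6517.1/86164) × 360° = 27.23°.
With 7 satellites evenly phased, successive equator crossings are 27.23/7 = 3.890° apart.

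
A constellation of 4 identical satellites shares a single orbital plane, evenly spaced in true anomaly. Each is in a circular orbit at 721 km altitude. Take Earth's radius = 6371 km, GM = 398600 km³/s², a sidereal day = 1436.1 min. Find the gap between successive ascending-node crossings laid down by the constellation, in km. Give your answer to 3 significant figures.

Semi-major axis a = 6371 + 721 = 7092 km. Period T = 2π√(a³/μ) = 2π√(7092³/398600) = 5943.8 s = 99.06 min.
Single-satellite node shift = (5943.8/86166) × 360° = 24.83°.
With 4 satellites evenly phased, successive equator crossings are 24.83/4 = 6.208° apart.
That is 6.208 × 111.2 = 690 km at the equator.

690 km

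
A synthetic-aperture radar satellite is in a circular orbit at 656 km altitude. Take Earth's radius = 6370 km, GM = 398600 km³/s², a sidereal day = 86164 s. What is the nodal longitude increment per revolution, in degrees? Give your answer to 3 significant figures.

Semi-major axis a = 6370 + 656 = 7026 km. Period T = 2π√(a³/μ) = 2π√(7026³/398600) = 5861.0 s = 97.68 min.
During one orbit Earth rotates (5861.0 / 86164) × 360° = 24.49°.

24.5°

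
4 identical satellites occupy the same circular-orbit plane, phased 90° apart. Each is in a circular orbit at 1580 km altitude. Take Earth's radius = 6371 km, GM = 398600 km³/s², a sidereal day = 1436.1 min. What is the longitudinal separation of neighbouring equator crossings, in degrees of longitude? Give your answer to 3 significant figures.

Semi-major axis a = 6371 + 1580 = 7951 km. Period T = 2π√(a³/μ) = 2π√(7951³/398600) = 7055.8 s = 117.60 min.
Single-satellite node shift = (7055.8/86166) × 360° = 29.48°.
With 4 satellites evenly phased, successive equator crossings are 29.48/4 = 7.370° apart.

7.37°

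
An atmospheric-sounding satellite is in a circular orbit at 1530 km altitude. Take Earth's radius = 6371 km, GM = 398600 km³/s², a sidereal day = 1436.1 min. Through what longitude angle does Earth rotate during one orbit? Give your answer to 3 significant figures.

Semi-major axis a = 6371 + 1530 = 7901 km. Period T = 2π√(a³/μ) = 2π√(7901³/398600) = 6989.3 s = 116.49 min.
During one orbit Earth rotates (6989.3 / 86166) × 360° = 29.20°.

29.2°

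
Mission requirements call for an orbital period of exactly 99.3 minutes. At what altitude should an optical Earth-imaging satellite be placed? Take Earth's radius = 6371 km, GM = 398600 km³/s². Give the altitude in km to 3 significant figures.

T = 99.3 min = 5958.0 s.
From T = 2π√(a³/μ): a = (μ T²/4π²)^(1/3) = (398600 × 5958.0² / 4π²)^(1/3) = 7103 km.
Altitude h = a − R = 7103 − 6371 = 732 km.

732 km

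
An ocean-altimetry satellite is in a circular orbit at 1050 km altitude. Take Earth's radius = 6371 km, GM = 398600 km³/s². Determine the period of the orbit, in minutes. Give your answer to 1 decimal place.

106.0 min

Semi-major axis a = 6371 + 1050 = 7421 km. Period T = 2π√(a³/μ) = 2π√(7421³/398600) = 6362.2 s = 106.04 min.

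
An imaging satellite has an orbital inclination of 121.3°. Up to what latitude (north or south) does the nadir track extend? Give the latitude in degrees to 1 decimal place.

58.7°

Retrograde orbit: the ground track reaches ±(180° − i) = ±(180 − 121.3) = ±58.7°.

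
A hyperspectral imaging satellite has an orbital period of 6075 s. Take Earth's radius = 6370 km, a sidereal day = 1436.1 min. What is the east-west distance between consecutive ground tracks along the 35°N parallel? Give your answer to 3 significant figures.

2310 km

Node shift per orbit = (6075.0/86166) × 360° = 25.38°.
Equatorial spacing = 25.38 × 111.2 km/° = 2822 km.
At 35° latitude, spacing = 2822 × cos(35°) = 2312 km.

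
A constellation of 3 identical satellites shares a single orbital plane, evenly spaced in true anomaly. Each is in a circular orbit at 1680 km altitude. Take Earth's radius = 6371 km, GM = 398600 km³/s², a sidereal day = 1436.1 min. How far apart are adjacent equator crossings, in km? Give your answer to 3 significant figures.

Semi-major axis a = 6371 + 1680 = 8051 km. Period T = 2π√(a³/μ) = 2π√(8051³/398600) = 7189.3 s = 119.82 min.
Single-satellite node shift = (7189.3/86166) × 360° = 30.04°.
With 3 satellites evenly phased, successive equator crossings are 30.04/3 = 10.012° apart.
That is 10.012 × 111.2 = 1113 km at the equator.

1110 km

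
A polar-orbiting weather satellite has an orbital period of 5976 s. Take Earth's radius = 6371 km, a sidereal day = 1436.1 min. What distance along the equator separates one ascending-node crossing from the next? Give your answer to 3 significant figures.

During one orbit Earth rotates (5976.0 / 86166) × 360° = 24.97°.
At the equator that is 24.97° × (2π·6371/360) km/° = 24.97 × 111.2 = 2776 km.

2780 km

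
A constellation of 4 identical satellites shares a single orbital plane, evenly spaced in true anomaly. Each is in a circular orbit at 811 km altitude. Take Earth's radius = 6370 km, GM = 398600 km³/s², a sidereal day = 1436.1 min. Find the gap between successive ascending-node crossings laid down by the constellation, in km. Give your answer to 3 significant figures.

703 km

Semi-major axis a = 6370 + 811 = 7181 km. Period T = 2π√(a³/μ) = 2π√(7181³/398600) = 6056.0 s = 100.93 min.
Single-satellite node shift = (6056.0/86166) × 360° = 25.30°.
With 4 satellites evenly phased, successive equator crossings are 25.30/4 = 6.326° apart.
That is 6.326 × 111.2 = 703 km at the equator.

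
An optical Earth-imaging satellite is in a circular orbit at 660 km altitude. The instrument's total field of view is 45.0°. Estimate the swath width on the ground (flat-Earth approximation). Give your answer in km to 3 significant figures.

Half-angle = 45.0°/2 = 22.5°.
Swath width ≈ 2h·tan(θ/2) = 2 × 660 × tan(22.5°) = 546.8 km.

547 km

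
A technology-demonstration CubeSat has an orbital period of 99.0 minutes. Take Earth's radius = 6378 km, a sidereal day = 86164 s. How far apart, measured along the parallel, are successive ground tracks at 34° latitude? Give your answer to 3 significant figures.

T = 99.0 min = 5940.0 s.
Node shift per orbit = (5940.0/86164) × 360° = 24.82°.
Equatorial spacing = 24.82 × 111.3 km/° = 2763 km.
At 34° latitude, spacing = 2763 × cos(34°) = 2290 km.

2290 km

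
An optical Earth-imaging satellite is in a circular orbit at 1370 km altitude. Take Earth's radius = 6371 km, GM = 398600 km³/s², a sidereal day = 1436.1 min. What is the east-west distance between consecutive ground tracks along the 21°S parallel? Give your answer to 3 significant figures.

Semi-major axis a = 6371 + 1370 = 7741 km. Period T = 2π√(a³/μ) = 2π√(7741³/398600) = 6778.1 s = 112.97 min.
Node shift per orbit = (6778.1/86166) × 360° = 28.32°.
Equatorial spacing = 28.32 × 111.2 km/° = 3149 km.
At 21° latitude, spacing = 3149 × cos(21°) = 2940 km.

2940 km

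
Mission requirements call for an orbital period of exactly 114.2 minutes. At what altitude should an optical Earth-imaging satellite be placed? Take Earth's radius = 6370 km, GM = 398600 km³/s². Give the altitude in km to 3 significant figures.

1430 km

T = 114.2 min = 6852.0 s.
From T = 2π√(a³/μ): a = (μ T²/4π²)^(1/3) = (398600 × 6852.0² / 4π²)^(1/3) = 7797 km.
Altitude h = a − R = 7797 − 6370 = 1427 km.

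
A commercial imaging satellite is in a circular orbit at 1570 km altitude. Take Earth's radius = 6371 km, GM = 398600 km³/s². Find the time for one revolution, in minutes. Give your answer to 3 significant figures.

Semi-major axis a = 6371 + 1570 = 7941 km. Period T = 2π√(a³/μ) = 2π√(7941³/398600) = 7042.5 s = 117.37 min.

117 min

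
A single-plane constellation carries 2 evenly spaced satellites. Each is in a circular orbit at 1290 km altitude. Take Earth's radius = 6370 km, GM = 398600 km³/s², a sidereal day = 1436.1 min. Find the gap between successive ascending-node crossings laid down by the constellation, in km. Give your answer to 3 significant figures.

1550 km

Semi-major axis a = 6370 + 1290 = 7660 km. Period T = 2π√(a³/μ) = 2π√(7660³/398600) = 6672.0 s = 111.20 min.
Single-satellite node shift = (6672.0/86166) × 360° = 27.88°.
With 2 satellites evenly phased, successive equator crossings are 27.88/2 = 13.938° apart.
That is 13.938 × 111.2 = 1550 km at the equator.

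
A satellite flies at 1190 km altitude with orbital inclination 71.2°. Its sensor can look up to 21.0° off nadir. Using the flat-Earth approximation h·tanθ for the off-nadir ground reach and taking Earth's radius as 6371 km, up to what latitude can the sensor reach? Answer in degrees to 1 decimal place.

For a prograde orbit the ground track reaches latitude ±i = ±71.2°.
Sensor half-swath on the ground ≈ 1190·tan(21.0°) = 457 km = 4.11° of latitude.
Maximum observable latitude ≈ 71.2 + 4.11 = 75.3°.

75.3°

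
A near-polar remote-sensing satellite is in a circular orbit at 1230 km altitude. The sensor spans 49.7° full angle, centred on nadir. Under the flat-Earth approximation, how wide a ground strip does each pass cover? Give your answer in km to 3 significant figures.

Half-angle = 49.7°/2 = 24.85°.
Swath width ≈ 2h·tan(θ/2) = 2 × 1230 × tan(24.85°) = 1139.3 km.

1140 km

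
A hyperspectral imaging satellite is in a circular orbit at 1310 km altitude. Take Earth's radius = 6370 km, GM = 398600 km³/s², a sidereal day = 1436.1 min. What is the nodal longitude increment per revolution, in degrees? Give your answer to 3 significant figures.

28.0°

Semi-major axis a = 6370 + 1310 = 7680 km. Period T = 2π√(a³/μ) = 2π√(7680³/398600) = 6698.1 s = 111.64 min.
During one orbit Earth rotates (6698.1 / 86166) × 360° = 27.98°.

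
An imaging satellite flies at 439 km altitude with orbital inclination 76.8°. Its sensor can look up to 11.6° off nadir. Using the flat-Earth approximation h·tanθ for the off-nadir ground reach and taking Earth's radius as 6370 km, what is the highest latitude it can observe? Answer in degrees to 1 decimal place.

77.6°

For a prograde orbit the ground track reaches latitude ±i = ±76.8°.
Sensor half-swath on the ground ≈ 439·tan(11.6°) = 90 km = 0.81° of latitude.
Maximum observable latitude ≈ 76.8 + 0.81 = 77.6°.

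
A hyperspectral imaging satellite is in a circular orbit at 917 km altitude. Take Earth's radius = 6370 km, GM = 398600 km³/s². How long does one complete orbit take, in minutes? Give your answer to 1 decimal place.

Semi-major axis a = 6370 + 917 = 7287 km. Period T = 2π√(a³/μ) = 2π√(7287³/398600) = 6190.6 s = 103.18 min.

103.2 min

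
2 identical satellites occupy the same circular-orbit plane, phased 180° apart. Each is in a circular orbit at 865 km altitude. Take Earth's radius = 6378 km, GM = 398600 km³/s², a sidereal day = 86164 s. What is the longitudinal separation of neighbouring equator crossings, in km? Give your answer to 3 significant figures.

1430 km

Semi-major axis a = 6378 + 865 = 7243 km. Period T = 2π√(a³/μ) = 2π√(7243³/398600) = 6134.6 s = 102.24 min.
Single-satellite node shift = (6134.6/86164) × 360° = 25.63°.
With 2 satellites evenly phased, successive equator crossings are 25.63/2 = 12.816° apart.
That is 12.816 × 111.3 = 1427 km at the equator.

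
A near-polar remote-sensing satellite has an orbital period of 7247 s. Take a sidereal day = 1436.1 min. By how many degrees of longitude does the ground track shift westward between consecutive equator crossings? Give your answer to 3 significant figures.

During one orbit Earth rotates (7247.0 / 86166) × 360° = 30.28°.

30.3°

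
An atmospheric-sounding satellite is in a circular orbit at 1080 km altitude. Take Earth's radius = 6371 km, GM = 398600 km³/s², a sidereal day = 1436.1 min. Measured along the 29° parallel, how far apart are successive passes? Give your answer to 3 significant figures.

2600 km

Semi-major axis a = 6371 + 1080 = 7451 km. Period T = 2π√(a³/μ) = 2π√(7451³/398600) = 6400.8 s = 106.68 min.
Node shift per orbit = (6400.8/86166) × 360° = 26.74°.
Equatorial spacing = 26.74 × 111.2 km/° = 2974 km.
At 29° latitude, spacing = 2974 × cos(29°) = 2601 km.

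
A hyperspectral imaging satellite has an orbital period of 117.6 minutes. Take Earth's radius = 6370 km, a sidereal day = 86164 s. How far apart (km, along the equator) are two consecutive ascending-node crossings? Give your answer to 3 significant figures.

3280 km

T = 117.6 min = 7056.0 s.
During one orbit Earth rotates (7056.0 / 86164) × 360° = 29.48°.
At the equator that is 29.48° × (2π·6370/360) km/° = 29.48 × 111.2 = 3278 km.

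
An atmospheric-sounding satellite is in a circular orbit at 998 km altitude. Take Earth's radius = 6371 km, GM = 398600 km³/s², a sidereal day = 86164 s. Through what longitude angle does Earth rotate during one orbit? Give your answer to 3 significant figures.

26.3°

Semi-major axis a = 6371 + 998 = 7369 km. Period T = 2π√(a³/μ) = 2π√(7369³/398600) = 6295.4 s = 104.92 min.
During one orbit Earth rotates (6295.4 / 86164) × 360° = 26.30°.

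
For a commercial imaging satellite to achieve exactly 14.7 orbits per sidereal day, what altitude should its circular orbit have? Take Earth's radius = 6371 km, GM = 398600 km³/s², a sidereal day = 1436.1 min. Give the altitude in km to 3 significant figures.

655 km

Required period T = 86166 / 14.7 = 5861.6 s.
From T = 2π√(a³/μ): a = (μ T²/4π²)^(1/3) = (398600 × 5861.6² / 4π²)^(1/3) = 7026 km.
Altitude h = a − R = 7026 − 6371 = 655 km.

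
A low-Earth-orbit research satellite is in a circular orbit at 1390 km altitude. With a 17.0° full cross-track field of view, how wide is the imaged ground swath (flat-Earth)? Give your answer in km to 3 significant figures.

415 km

Half-angle = 17.0°/2 = 8.5°.
Swath width ≈ 2h·tan(θ/2) = 2 × 1390 × tan(8.5°) = 415.5 km.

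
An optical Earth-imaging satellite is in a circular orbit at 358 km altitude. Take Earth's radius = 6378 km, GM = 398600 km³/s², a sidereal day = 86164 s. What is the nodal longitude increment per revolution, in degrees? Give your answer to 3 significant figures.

23.0°

Semi-major axis a = 6378 + 358 = 6736 km. Period T = 2π√(a³/μ) = 2π√(6736³/398600) = 5501.9 s = 91.70 min.
During one orbit Earth rotates (5501.9 / 86164) × 360° = 22.99°.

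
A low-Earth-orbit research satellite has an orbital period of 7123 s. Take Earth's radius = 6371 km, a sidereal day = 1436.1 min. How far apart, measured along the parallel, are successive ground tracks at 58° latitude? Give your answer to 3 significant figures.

1750 km

Node shift per orbit = (7123.0/86166) × 360° = 29.76°.
Equatorial spacing = 29.76 × 111.2 km/° = 3309 km.
At 58° latitude, spacing = 3309 × cos(58°) = 1754 km.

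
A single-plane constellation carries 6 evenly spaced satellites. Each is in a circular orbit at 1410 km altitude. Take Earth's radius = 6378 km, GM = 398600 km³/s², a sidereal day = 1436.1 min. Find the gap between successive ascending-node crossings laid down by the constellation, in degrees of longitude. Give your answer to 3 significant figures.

Semi-major axis a = 6378 + 1410 = 7788 km. Period T = 2π√(a³/μ) = 2π√(7788³/398600) = 6839.9 s = 114.00 min.
Single-satellite node shift = (6839.9/86166) × 360° = 28.58°.
With 6 satellites evenly phased, successive equator crossings are 28.58/6 = 4.763° apart.

4.76°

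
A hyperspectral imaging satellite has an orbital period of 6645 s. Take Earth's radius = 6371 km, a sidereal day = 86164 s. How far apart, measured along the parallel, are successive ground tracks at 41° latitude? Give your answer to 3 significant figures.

Node shift per orbit = (6645.0/86164) × 360° = 27.76°.
Equatorial spacing = 27.76 × 111.2 km/° = 3087 km.
At 41° latitude, spacing = 3087 × cos(41°) = 2330 km.

2330 km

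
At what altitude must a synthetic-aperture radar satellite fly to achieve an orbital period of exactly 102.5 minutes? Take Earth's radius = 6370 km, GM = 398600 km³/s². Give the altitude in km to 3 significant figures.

T = 102.5 min = 6150.0 s.
From T = 2π√(a³/μ): a = (μ T²/4π²)^(1/3) = (398600 × 6150.0² / 4π²)^(1/3) = 7255 km.
Altitude h = a − R = 7255 − 6370 = 885 km.

885 km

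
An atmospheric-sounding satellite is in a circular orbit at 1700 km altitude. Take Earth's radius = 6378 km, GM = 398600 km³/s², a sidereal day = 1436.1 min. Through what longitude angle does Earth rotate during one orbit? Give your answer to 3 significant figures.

Semi-major axis a = 6378 + 1700 = 8078 km. Period T = 2π√(a³/μ) = 2π√(8078³/398600) = 7225.5 s = 120.42 min.
During one orbit Earth rotates (7225.5 / 86166) × 360° = 30.19°.

30.2°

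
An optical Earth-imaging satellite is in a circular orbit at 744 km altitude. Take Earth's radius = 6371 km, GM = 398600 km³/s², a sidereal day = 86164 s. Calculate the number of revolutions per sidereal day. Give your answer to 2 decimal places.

14.43

Semi-major axis a = 6371 + 744 = 7115 km. Period T = 2π√(a³/μ) = 2π√(7115³/398600) = 5972.7 s = 99.55 min.
Orbits per sidereal day = 86164 / 5972.7 = 14.426.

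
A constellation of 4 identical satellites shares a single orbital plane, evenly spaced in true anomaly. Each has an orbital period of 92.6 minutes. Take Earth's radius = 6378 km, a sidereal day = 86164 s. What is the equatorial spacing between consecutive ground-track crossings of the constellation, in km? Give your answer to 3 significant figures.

646 km

T = 92.6 min = 5556.0 s.
Single-satellite node shift = (5556.0/86164) × 360° = 23.21°.
With 4 satellites evenly phased, successive equator crossings are 23.21/4 = 5.803° apart.
That is 5.803 × 111.3 = 646 km at the equator.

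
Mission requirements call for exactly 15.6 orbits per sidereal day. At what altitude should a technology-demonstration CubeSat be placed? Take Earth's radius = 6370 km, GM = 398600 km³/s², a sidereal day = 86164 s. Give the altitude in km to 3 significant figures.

383 km

Required period T = 86164 / 15.6 = 5523.3 s.
From T = 2π√(a³/μ): a = (μ T²/4π²)^(1/3) = (398600 × 5523.3² / 4π²)^(1/3) = 6753 km.
Altitude h = a − R = 6753 − 6370 = 383 km.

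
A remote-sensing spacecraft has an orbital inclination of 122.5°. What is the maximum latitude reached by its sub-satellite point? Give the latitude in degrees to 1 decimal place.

Retrograde orbit: the ground track reaches ±(180° − i) = ±(180 − 122.5) = ±57.5°.

57.5°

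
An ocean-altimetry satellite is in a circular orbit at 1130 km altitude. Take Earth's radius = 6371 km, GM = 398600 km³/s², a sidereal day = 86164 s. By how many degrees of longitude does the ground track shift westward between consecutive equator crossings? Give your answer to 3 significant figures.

27.0°

Semi-major axis a = 6371 + 1130 = 7501 km. Period T = 2π√(a³/μ) = 2π√(7501³/398600) = 6465.3 s = 107.76 min.
During one orbit Earth rotates (6465.3 / 86164) × 360° = 27.01°.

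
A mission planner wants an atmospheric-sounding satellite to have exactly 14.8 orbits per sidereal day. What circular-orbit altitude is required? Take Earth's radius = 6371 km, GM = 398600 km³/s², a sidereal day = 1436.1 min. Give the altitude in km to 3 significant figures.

Required period T = 86166 / 14.8 = 5822.0 s.
From T = 2π√(a³/μ): a = (μ T²/4π²)^(1/3) = (398600 × 5822.0² / 4π²)^(1/3) = 6995 km.
Altitude h = a − R = 6995 − 6371 = 624 km.

624 km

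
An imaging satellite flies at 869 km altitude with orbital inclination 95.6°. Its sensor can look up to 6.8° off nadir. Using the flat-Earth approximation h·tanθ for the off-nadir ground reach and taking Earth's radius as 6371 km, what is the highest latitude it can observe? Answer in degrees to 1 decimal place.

85.3°

Retrograde orbit: the ground track reaches ±(180° − i) = ±(180 − 95.6) = ±84.4°.
Sensor half-swath on the ground ≈ 869·tan(6.8°) = 104 km = 0.93° of latitude.
Maximum observable latitude ≈ 84.4 + 0.93 = 85.3°.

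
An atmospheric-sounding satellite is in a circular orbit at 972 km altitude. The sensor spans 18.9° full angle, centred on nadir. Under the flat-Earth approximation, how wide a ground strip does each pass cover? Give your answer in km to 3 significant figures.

324 km

Half-angle = 18.9°/2 = 9.45°.
Swath width ≈ 2h·tan(θ/2) = 2 × 972 × tan(9.45°) = 323.6 km.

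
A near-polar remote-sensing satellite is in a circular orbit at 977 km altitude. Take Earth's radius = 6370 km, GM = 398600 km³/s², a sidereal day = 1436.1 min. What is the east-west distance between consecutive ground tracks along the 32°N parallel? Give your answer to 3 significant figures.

2470 km

Semi-major axis a = 6370 + 977 = 7347 km. Period T = 2π√(a³/μ) = 2π√(7347³/398600) = 6267.2 s = 104.45 min.
Node shift per orbit = (6267.2/86166) × 360° = 26.18°.
Equatorial spacing = 26.18 × 111.2 km/° = 2911 km.
At 32° latitude, spacing = 2911 × cos(32°) = 2469 km.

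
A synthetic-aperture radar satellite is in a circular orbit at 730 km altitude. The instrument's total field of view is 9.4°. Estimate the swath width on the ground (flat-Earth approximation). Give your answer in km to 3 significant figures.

Half-angle = 9.4°/2 = 4.7°.
Swath width ≈ 2h·tan(θ/2) = 2 × 730 × tan(4.7°) = 120.0 km.

120 km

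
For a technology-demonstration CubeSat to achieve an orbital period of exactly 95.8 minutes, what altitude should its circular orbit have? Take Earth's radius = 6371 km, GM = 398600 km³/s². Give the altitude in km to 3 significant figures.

564 km

T = 95.8 min = 5748.0 s.
From T = 2π√(a³/μ): a = (μ T²/4π²)^(1/3) = (398600 × 5748.0² / 4π²)^(1/3) = 6935 km.
Altitude h = a − R = 6935 − 6371 = 564 km.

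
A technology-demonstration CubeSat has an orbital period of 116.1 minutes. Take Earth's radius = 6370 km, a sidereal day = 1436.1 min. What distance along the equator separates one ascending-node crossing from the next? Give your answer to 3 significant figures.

3240 km

T = 116.1 min = 6966.0 s.
During one orbit Earth rotates (6966.0 / 86166) × 360° = 29.10°.
At the equator that is 29.10° × (2π·6370/360) km/° = 29.10 × 111.2 = 3236 km.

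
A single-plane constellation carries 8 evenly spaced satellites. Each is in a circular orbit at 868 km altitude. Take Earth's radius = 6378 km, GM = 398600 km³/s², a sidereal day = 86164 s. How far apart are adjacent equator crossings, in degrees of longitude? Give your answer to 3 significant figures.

3.21°

Semi-major axis a = 6378 + 868 = 7246 km. Period T = 2π√(a³/μ) = 2π√(7246³/398600) = 6138.4 s = 102.31 min.
Single-satellite node shift = (6138.4/86164) × 360° = 25.65°.
With 8 satellites evenly phased, successive equator crossings are 25.65/8 = 3.206° apart.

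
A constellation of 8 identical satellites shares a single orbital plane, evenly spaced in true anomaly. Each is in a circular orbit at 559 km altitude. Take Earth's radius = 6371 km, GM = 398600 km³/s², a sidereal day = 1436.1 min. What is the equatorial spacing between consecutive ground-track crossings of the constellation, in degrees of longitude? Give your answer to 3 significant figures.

Semi-major axis a = 6371 + 559 = 6930 km. Period T = 2π√(a³/μ) = 2π√(6930³/398600) = 5741.3 s = 95.69 min.
Single-satellite node shift = (5741.3/86166) × 360° = 23.99°.
With 8 satellites evenly phased, successive equator crossings are 23.99/8 = 2.998° apart.

3.00°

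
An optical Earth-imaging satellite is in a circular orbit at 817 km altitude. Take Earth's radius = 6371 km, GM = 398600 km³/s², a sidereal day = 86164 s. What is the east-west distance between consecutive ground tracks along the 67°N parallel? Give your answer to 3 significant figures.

1100 km

Semi-major axis a = 6371 + 817 = 7188 km. Period T = 2π√(a³/μ) = 2π√(7188³/398600) = 6064.9 s = 101.08 min.
Node shift per orbit = (6064.9/86164) × 360° = 25.34°.
Equatorial spacing = 25.34 × 111.2 km/° = 2818 km.
At 67° latitude, spacing = 2818 × cos(67°) = 1101 km.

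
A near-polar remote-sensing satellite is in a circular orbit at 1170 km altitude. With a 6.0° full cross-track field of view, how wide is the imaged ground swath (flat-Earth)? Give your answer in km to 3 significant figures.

123 km

Half-angle = 6.0°/2 = 3°.
Swath width ≈ 2h·tan(θ/2) = 2 × 1170 × tan(3°) = 122.6 km.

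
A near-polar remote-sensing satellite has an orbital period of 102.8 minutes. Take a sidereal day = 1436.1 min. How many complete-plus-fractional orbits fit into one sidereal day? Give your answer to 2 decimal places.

T = 102.8 min = 6168.0 s.
Orbits per sidereal day = 86166 / 6168.0 = 13.970.

13.97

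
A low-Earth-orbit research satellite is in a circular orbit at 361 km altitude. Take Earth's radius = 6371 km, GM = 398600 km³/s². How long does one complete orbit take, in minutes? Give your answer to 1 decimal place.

91.6 min

Semi-major axis a = 6371 + 361 = 6732 km. Period T = 2π√(a³/μ) = 2π√(6732³/398600) = 5497.0 s = 91.62 min.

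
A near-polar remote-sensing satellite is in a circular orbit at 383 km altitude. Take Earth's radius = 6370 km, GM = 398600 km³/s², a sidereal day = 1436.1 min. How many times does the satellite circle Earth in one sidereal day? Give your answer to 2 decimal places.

Semi-major axis a = 6370 + 383 = 6753 km. Period T = 2π√(a³/μ) = 2π√(6753³/398600) = 5522.8 s = 92.05 min.
Orbits per sidereal day = 86166 / 5522.8 = 15.602.

15.60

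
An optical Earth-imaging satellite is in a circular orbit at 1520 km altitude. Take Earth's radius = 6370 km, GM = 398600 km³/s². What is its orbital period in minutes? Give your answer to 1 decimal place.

Semi-major axis a = 6370 + 1520 = 7890 km. Period T = 2π√(a³/μ) = 2π√(7890³/398600) = 6974.7 s = 116.25 min.

116.2 min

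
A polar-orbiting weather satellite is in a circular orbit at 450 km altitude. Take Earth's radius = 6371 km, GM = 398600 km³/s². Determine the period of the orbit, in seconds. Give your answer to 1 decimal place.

5606.4 seconds

Semi-major axis a = 6371 + 450 = 6821 km. Period T = 2π√(a³/μ) = 2π√(6821³/398600) = 5606.4 s = 93.44 min.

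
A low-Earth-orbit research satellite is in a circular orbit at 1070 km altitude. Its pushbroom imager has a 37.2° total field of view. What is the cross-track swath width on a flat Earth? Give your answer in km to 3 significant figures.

720 km

Half-angle = 37.2°/2 = 18.6°.
Swath width ≈ 2h·tan(θ/2) = 2 × 1070 × tan(18.6°) = 720.2 km.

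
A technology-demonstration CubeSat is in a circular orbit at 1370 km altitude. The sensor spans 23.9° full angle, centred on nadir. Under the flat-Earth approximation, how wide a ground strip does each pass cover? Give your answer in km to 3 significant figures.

580 km

Half-angle = 23.9°/2 = 11.95°.
Swath width ≈ 2h·tan(θ/2) = 2 × 1370 × tan(11.95°) = 579.9 km.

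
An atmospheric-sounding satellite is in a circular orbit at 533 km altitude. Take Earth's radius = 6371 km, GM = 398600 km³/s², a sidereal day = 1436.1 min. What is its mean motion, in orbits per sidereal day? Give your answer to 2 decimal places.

Semi-major axis a = 6371 + 533 = 6904 km. Period T = 2π√(a³/μ) = 2π√(6904³/398600) = 5709.0 s = 95.15 min.
Orbits per sidereal day = 86166 / 5709.0 = 15.093.

15.09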